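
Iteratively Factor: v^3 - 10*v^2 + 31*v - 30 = (v - 5)*(v^2 - 5*v + 6) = (v - 5)*(v - 2)*(v - 3)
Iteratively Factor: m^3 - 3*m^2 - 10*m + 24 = (m + 3)*(m^2 - 6*m + 8) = (m - 4)*(m + 3)*(m - 2)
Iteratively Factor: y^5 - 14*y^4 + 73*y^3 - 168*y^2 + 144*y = (y)*(y^4 - 14*y^3 + 73*y^2 - 168*y + 144) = y*(y - 3)*(y^3 - 11*y^2 + 40*y - 48) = y*(y - 4)*(y - 3)*(y^2 - 7*y + 12) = y*(y - 4)^2*(y - 3)*(y - 3)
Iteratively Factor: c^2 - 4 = (c + 2)*(c - 2)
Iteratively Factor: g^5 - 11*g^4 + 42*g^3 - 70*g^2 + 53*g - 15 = (g - 1)*(g^4 - 10*g^3 + 32*g^2 - 38*g + 15) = (g - 5)*(g - 1)*(g^3 - 5*g^2 + 7*g - 3) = (g - 5)*(g - 1)^2*(g^2 - 4*g + 3) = (g - 5)*(g - 3)*(g - 1)^2*(g - 1)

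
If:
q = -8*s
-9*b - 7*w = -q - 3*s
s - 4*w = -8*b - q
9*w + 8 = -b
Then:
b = 116/449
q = -2944/449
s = 368/449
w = -412/449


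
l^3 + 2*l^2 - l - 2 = (l - 1)*(l + 1)*(l + 2)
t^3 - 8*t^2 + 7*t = t*(t - 7)*(t - 1)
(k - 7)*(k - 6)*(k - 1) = k^3 - 14*k^2 + 55*k - 42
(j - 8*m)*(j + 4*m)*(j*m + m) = j^3*m - 4*j^2*m^2 + j^2*m - 32*j*m^3 - 4*j*m^2 - 32*m^3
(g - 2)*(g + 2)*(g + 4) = g^3 + 4*g^2 - 4*g - 16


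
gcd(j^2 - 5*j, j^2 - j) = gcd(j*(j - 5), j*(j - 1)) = j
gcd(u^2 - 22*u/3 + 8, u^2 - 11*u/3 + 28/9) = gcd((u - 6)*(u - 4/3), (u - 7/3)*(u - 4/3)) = u - 4/3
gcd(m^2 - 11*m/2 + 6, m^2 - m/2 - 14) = m - 4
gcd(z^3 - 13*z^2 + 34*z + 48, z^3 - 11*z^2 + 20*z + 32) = z^2 - 7*z - 8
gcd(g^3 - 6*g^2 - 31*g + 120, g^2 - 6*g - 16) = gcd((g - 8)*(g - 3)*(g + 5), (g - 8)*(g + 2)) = g - 8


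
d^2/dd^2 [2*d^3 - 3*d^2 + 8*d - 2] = 12*d - 6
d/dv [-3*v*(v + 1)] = -6*v - 3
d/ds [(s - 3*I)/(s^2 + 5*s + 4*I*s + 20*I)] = (-s^2 + 6*I*s - 12 + 35*I)/(s^4 + s^3*(10 + 8*I) + s^2*(9 + 80*I) + s*(-160 + 200*I) - 400)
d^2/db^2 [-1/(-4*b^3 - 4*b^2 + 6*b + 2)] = (-2*(3*b + 1)*(2*b^3 + 2*b^2 - 3*b - 1) + (6*b^2 + 4*b - 3)^2)/(2*b^3 + 2*b^2 - 3*b - 1)^3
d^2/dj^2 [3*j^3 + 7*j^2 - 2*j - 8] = 18*j + 14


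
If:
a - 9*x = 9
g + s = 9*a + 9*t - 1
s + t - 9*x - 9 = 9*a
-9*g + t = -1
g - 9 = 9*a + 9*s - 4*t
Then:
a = -660/8693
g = 1067/8693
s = -7510/8693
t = 910/8693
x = -26299/26079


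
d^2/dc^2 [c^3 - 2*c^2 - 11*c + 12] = 6*c - 4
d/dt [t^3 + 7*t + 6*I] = 3*t^2 + 7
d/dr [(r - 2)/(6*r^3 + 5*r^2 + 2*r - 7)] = (-12*r^3 + 31*r^2 + 20*r - 3)/(36*r^6 + 60*r^5 + 49*r^4 - 64*r^3 - 66*r^2 - 28*r + 49)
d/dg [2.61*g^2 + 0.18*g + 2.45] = 5.22*g + 0.18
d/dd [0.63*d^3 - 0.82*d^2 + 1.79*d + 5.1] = 1.89*d^2 - 1.64*d + 1.79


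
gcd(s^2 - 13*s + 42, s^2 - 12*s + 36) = s - 6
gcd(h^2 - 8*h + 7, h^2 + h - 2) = h - 1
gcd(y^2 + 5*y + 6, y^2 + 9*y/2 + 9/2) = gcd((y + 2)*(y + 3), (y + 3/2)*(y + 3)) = y + 3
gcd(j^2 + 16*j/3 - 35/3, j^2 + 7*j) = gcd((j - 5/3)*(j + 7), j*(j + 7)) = j + 7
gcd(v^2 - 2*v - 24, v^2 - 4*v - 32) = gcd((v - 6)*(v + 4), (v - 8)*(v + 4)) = v + 4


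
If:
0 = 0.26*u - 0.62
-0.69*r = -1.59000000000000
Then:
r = 2.30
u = 2.38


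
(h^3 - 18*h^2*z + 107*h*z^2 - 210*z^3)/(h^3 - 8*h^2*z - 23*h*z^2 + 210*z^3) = (h - 5*z)/(h + 5*z)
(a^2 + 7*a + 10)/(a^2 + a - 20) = (a + 2)/(a - 4)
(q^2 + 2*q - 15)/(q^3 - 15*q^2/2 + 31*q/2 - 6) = 2*(q + 5)/(2*q^2 - 9*q + 4)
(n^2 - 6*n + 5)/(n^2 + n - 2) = (n - 5)/(n + 2)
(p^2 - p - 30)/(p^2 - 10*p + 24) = (p + 5)/(p - 4)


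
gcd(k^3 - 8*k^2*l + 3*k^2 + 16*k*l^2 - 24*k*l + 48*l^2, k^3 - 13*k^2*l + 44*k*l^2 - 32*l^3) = k - 4*l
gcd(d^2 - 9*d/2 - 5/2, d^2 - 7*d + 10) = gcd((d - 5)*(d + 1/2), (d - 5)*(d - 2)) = d - 5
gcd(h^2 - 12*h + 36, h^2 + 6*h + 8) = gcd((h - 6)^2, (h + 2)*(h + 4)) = 1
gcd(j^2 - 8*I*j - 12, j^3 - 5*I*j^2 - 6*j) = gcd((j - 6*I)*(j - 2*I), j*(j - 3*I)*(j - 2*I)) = j - 2*I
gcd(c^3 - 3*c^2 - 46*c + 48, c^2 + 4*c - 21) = 1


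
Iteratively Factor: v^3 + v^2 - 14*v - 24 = (v - 4)*(v^2 + 5*v + 6) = (v - 4)*(v + 3)*(v + 2)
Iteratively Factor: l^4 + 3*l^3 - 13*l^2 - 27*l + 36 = (l - 3)*(l^3 + 6*l^2 + 5*l - 12) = (l - 3)*(l + 4)*(l^2 + 2*l - 3) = (l - 3)*(l + 3)*(l + 4)*(l - 1)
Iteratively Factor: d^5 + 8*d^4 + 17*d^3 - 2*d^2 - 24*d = (d + 3)*(d^4 + 5*d^3 + 2*d^2 - 8*d) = d*(d + 3)*(d^3 + 5*d^2 + 2*d - 8) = d*(d + 2)*(d + 3)*(d^2 + 3*d - 4) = d*(d - 1)*(d + 2)*(d + 3)*(d + 4)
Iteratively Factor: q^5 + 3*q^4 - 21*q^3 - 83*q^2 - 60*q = (q - 5)*(q^4 + 8*q^3 + 19*q^2 + 12*q) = (q - 5)*(q + 3)*(q^3 + 5*q^2 + 4*q) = (q - 5)*(q + 3)*(q + 4)*(q^2 + q) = q*(q - 5)*(q + 3)*(q + 4)*(q + 1)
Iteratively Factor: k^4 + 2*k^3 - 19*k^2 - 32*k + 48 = (k + 4)*(k^3 - 2*k^2 - 11*k + 12) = (k - 4)*(k + 4)*(k^2 + 2*k - 3) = (k - 4)*(k - 1)*(k + 4)*(k + 3)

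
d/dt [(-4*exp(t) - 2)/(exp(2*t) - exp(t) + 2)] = 2*((2*exp(t) - 1)*(2*exp(t) + 1) - 2*exp(2*t) + 2*exp(t) - 4)*exp(t)/(exp(2*t) - exp(t) + 2)^2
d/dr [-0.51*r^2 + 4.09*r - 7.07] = 4.09 - 1.02*r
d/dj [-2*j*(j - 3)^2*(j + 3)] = -8*j^3 + 18*j^2 + 36*j - 54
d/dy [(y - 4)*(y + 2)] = 2*y - 2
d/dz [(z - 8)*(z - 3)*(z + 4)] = 3*z^2 - 14*z - 20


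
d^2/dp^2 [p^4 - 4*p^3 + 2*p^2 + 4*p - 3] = 12*p^2 - 24*p + 4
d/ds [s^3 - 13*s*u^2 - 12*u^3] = 3*s^2 - 13*u^2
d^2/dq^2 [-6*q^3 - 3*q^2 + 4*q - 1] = -36*q - 6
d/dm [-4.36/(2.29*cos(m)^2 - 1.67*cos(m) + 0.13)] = (7.2812 - 19.9688*cos(m))*sin(m)/(2.29*cos(m)^2 - 1.67*cos(m) + 0.13)^2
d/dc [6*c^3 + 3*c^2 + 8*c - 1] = 18*c^2 + 6*c + 8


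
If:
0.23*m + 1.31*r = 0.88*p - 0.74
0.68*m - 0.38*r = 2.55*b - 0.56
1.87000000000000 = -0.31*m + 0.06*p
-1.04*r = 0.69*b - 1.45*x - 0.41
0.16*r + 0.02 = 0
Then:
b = -1.42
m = -6.22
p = -0.97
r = -0.12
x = -1.05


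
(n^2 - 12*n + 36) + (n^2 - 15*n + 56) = 2*n^2 - 27*n + 92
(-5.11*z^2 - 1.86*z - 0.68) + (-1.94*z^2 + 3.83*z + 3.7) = -7.05*z^2 + 1.97*z + 3.02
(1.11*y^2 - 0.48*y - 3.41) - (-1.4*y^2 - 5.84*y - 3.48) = 2.51*y^2 + 5.36*y + 0.0699999999999998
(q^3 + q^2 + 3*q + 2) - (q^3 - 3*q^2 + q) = 4*q^2 + 2*q + 2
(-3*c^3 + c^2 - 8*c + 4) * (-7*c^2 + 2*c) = 21*c^5 - 13*c^4 + 58*c^3 - 44*c^2 + 8*c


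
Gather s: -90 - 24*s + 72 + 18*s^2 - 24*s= 18*s^2 - 48*s - 18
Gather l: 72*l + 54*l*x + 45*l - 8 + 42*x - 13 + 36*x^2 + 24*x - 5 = l*(54*x + 117) + 36*x^2 + 66*x - 26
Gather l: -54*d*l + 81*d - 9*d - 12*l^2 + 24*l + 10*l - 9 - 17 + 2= 72*d - 12*l^2 + l*(34 - 54*d) - 24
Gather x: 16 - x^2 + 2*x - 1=-x^2 + 2*x + 15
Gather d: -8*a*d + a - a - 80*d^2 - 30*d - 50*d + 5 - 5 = -80*d^2 + d*(-8*a - 80)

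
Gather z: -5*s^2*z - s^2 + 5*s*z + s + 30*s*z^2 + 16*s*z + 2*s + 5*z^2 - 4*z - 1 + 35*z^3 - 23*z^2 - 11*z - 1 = -s^2 + 3*s + 35*z^3 + z^2*(30*s - 18) + z*(-5*s^2 + 21*s - 15) - 2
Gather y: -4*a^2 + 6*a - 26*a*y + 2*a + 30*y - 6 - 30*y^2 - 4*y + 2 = -4*a^2 + 8*a - 30*y^2 + y*(26 - 26*a) - 4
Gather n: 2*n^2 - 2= 2*n^2 - 2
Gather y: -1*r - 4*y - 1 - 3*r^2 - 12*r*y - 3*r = -3*r^2 - 4*r + y*(-12*r - 4) - 1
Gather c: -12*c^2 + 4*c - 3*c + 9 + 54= -12*c^2 + c + 63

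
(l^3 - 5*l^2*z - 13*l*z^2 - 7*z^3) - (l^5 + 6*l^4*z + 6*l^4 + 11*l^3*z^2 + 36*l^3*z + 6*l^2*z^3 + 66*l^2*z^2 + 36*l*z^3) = -l^5 - 6*l^4*z - 6*l^4 - 11*l^3*z^2 - 36*l^3*z + l^3 - 6*l^2*z^3 - 66*l^2*z^2 - 5*l^2*z - 36*l*z^3 - 13*l*z^2 - 7*z^3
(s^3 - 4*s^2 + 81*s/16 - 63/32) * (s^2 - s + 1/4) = s^5 - 5*s^4 + 149*s^3/16 - 257*s^2/32 + 207*s/64 - 63/128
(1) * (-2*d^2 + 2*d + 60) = -2*d^2 + 2*d + 60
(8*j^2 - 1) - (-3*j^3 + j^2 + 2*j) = 3*j^3 + 7*j^2 - 2*j - 1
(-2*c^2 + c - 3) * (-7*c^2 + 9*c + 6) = 14*c^4 - 25*c^3 + 18*c^2 - 21*c - 18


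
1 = 1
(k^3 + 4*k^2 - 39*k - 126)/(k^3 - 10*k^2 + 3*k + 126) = (k + 7)/(k - 7)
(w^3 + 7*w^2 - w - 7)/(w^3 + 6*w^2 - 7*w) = (w + 1)/w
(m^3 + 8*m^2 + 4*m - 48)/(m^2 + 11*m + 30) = (m^2 + 2*m - 8)/(m + 5)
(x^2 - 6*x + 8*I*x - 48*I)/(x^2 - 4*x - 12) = (x + 8*I)/(x + 2)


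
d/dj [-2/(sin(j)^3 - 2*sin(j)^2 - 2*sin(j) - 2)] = 2*(3*sin(j)^2 - 4*sin(j) - 2)*cos(j)/(sin(j)^3 - 2*sin(j)^2 - 2*sin(j) - 2)^2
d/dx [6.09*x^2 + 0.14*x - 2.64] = 12.18*x + 0.14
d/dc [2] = 0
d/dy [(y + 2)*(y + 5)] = 2*y + 7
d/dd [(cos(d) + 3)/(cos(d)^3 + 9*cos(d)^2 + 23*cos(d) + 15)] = 2*(cos(d) + 3)*sin(d)/((cos(d) + 1)^2*(cos(d) + 5)^2)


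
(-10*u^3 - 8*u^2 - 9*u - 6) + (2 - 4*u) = -10*u^3 - 8*u^2 - 13*u - 4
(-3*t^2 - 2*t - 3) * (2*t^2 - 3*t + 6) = -6*t^4 + 5*t^3 - 18*t^2 - 3*t - 18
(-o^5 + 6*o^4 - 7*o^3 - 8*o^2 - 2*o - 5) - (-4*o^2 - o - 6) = -o^5 + 6*o^4 - 7*o^3 - 4*o^2 - o + 1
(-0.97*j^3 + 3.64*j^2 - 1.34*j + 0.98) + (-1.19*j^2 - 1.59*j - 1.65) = -0.97*j^3 + 2.45*j^2 - 2.93*j - 0.67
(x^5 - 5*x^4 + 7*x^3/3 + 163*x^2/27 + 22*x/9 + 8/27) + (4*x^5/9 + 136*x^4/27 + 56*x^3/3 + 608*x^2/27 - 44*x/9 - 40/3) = 13*x^5/9 + x^4/27 + 21*x^3 + 257*x^2/9 - 22*x/9 - 352/27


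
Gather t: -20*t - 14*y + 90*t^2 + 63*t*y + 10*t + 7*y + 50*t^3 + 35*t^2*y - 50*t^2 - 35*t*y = 50*t^3 + t^2*(35*y + 40) + t*(28*y - 10) - 7*y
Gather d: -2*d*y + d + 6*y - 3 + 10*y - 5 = d*(1 - 2*y) + 16*y - 8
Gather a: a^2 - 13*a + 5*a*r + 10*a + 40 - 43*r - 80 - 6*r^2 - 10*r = a^2 + a*(5*r - 3) - 6*r^2 - 53*r - 40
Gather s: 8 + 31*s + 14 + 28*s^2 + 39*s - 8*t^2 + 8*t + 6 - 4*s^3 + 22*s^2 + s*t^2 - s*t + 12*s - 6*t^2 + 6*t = -4*s^3 + 50*s^2 + s*(t^2 - t + 82) - 14*t^2 + 14*t + 28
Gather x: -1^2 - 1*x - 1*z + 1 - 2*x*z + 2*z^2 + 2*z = x*(-2*z - 1) + 2*z^2 + z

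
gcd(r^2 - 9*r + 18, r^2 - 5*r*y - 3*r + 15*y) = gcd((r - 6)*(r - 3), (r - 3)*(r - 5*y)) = r - 3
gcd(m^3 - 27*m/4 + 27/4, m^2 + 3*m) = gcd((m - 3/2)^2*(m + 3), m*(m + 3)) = m + 3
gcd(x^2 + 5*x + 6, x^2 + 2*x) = x + 2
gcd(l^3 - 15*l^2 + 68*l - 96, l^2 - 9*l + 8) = l - 8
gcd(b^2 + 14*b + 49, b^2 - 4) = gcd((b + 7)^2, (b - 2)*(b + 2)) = 1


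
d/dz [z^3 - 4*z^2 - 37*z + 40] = 3*z^2 - 8*z - 37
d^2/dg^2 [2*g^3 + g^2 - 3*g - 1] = 12*g + 2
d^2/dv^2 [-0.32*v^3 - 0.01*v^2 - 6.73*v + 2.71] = -1.92*v - 0.02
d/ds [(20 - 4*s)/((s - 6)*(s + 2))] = 4*(s^2 - 10*s + 32)/(s^4 - 8*s^3 - 8*s^2 + 96*s + 144)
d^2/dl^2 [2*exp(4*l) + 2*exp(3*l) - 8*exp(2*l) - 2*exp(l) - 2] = (32*exp(3*l) + 18*exp(2*l) - 32*exp(l) - 2)*exp(l)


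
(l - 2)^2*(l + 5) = l^3 + l^2 - 16*l + 20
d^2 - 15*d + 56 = (d - 8)*(d - 7)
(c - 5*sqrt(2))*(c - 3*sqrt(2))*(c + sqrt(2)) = c^3 - 7*sqrt(2)*c^2 + 14*c + 30*sqrt(2)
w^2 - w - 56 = (w - 8)*(w + 7)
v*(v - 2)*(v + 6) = v^3 + 4*v^2 - 12*v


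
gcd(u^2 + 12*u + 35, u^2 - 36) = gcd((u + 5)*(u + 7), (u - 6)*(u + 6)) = 1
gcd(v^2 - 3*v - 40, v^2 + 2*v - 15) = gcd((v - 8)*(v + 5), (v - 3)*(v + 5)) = v + 5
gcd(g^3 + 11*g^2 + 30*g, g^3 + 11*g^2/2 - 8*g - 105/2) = g + 5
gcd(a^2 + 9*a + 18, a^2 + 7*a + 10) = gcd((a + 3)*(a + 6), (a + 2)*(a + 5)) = 1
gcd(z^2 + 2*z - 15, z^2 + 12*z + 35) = z + 5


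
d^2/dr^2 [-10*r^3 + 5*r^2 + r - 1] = 10 - 60*r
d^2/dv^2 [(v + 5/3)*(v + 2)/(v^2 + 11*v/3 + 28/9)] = 108*(9*v^2 + 33*v + 31)/(729*v^6 + 8019*v^5 + 36207*v^4 + 85833*v^3 + 112644*v^2 + 77616*v + 21952)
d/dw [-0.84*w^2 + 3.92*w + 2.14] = 3.92 - 1.68*w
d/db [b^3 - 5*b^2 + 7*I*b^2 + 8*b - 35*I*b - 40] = 3*b^2 + b*(-10 + 14*I) + 8 - 35*I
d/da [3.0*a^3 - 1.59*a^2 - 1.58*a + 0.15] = 9.0*a^2 - 3.18*a - 1.58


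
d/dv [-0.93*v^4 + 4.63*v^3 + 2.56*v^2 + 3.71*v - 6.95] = -3.72*v^3 + 13.89*v^2 + 5.12*v + 3.71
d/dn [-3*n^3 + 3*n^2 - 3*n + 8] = -9*n^2 + 6*n - 3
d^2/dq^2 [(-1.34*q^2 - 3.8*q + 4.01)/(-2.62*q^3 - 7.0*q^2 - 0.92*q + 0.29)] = (18.396592*q^6 + 156.50832*q^5 + 68.4574559999999*q^4 - 825.618792*q^3 - 1185.966144*q^2 - 126.943188*q - 20.81566)/(17.984728*q^9 + 144.1524*q^8 + 404.085744*q^7 + 438.264772*q^6 + 109.981104*q^5 - 29.049696*q^4 - 9.765886*q^3 + 1.029732*q^2 + 0.232116*q - 0.024389)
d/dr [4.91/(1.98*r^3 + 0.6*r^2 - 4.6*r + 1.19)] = (-29.1654*r^2 - 5.892*r + 22.586)/(1.98*r^3 + 0.6*r^2 - 4.6*r + 1.19)^2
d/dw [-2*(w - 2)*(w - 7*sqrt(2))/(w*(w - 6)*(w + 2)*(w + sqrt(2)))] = 4*(w^5 - 10*sqrt(2)*w^4 - 5*w^4 - 6*w^3 + 54*sqrt(2)*w^3 - 32*sqrt(2)*w^2 + 82*w^2 - 168*sqrt(2)*w - 112*w - 168)/(w^2*(w^6 - 8*w^5 + 2*sqrt(2)*w^5 - 16*sqrt(2)*w^4 - 6*w^4 - 16*sqrt(2)*w^3 + 80*w^3 + 128*w^2 + 192*sqrt(2)*w^2 + 192*w + 288*sqrt(2)*w + 288))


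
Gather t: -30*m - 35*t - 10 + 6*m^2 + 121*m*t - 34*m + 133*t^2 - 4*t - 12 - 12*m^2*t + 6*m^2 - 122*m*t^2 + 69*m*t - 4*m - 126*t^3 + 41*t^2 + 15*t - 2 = 12*m^2 - 68*m - 126*t^3 + t^2*(174 - 122*m) + t*(-12*m^2 + 190*m - 24) - 24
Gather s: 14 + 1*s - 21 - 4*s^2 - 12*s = -4*s^2 - 11*s - 7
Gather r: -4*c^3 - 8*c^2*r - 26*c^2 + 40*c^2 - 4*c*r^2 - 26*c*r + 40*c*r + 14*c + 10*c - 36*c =-4*c^3 + 14*c^2 - 4*c*r^2 - 12*c + r*(-8*c^2 + 14*c)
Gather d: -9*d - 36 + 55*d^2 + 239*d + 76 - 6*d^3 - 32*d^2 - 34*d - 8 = -6*d^3 + 23*d^2 + 196*d + 32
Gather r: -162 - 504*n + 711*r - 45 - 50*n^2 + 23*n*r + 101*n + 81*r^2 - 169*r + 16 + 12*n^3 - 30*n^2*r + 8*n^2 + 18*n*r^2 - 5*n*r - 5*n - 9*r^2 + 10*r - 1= 12*n^3 - 42*n^2 - 408*n + r^2*(18*n + 72) + r*(-30*n^2 + 18*n + 552) - 192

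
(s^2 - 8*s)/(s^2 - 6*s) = (s - 8)/(s - 6)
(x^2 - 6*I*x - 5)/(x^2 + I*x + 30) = (x - I)/(x + 6*I)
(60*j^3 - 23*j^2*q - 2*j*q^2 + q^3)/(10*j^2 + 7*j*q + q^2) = (12*j^2 - 7*j*q + q^2)/(2*j + q)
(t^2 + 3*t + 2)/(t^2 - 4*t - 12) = (t + 1)/(t - 6)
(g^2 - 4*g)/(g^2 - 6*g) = (g - 4)/(g - 6)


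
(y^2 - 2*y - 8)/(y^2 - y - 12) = (y + 2)/(y + 3)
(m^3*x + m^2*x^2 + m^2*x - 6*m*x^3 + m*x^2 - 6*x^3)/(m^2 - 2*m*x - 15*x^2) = x*(-m^2 + 2*m*x - m + 2*x)/(-m + 5*x)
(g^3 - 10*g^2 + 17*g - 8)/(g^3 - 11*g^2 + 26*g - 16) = (g - 1)/(g - 2)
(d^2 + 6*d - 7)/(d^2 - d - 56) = (d - 1)/(d - 8)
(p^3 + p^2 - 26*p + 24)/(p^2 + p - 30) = (p^2 - 5*p + 4)/(p - 5)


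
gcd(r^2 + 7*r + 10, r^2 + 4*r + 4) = r + 2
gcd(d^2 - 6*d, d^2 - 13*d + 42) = d - 6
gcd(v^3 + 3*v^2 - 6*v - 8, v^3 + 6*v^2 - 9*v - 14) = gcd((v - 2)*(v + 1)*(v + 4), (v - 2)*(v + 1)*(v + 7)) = v^2 - v - 2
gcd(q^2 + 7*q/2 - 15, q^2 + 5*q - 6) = q + 6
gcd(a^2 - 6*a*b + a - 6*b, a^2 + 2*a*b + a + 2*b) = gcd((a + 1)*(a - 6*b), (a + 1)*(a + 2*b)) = a + 1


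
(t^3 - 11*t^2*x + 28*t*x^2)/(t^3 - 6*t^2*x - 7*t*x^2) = (t - 4*x)/(t + x)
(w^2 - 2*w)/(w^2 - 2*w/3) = 3*(w - 2)/(3*w - 2)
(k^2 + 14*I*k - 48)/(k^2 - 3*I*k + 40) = (k^2 + 14*I*k - 48)/(k^2 - 3*I*k + 40)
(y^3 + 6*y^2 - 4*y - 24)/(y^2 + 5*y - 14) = (y^2 + 8*y + 12)/(y + 7)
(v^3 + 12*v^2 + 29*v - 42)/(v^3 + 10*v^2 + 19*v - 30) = (v + 7)/(v + 5)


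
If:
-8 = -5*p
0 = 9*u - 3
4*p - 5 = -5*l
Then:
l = -7/25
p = 8/5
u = 1/3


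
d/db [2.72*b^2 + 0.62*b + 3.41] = 5.44*b + 0.62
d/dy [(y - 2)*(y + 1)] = 2*y - 1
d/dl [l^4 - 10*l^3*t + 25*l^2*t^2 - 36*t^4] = 2*l*(2*l^2 - 15*l*t + 25*t^2)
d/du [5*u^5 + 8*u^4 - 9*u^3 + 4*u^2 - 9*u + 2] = 25*u^4 + 32*u^3 - 27*u^2 + 8*u - 9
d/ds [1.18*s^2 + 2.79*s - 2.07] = 2.36*s + 2.79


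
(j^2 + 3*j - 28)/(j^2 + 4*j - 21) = (j - 4)/(j - 3)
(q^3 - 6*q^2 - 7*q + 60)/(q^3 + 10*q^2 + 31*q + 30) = (q^2 - 9*q + 20)/(q^2 + 7*q + 10)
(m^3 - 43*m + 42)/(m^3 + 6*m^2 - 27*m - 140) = (m^2 - 7*m + 6)/(m^2 - m - 20)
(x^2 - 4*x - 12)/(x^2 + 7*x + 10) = (x - 6)/(x + 5)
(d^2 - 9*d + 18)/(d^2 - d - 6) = (d - 6)/(d + 2)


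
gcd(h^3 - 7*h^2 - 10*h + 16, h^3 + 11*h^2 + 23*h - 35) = h - 1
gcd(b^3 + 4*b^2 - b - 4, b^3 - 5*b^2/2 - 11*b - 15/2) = b + 1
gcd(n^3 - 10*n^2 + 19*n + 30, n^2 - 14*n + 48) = n - 6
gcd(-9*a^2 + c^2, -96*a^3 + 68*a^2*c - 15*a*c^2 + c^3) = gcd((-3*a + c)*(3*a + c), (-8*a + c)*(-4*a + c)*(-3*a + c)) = 3*a - c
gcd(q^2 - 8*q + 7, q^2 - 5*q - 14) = q - 7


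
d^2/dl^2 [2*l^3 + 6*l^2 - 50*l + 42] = 12*l + 12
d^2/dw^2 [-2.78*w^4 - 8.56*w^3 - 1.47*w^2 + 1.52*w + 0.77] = -33.36*w^2 - 51.36*w - 2.94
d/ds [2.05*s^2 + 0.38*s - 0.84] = 4.1*s + 0.38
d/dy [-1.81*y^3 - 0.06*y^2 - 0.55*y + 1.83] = -5.43*y^2 - 0.12*y - 0.55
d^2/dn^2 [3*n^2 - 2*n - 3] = 6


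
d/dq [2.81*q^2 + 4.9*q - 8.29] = 5.62*q + 4.9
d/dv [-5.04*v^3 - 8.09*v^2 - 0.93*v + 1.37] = -15.12*v^2 - 16.18*v - 0.93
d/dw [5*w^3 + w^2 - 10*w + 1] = 15*w^2 + 2*w - 10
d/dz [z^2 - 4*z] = 2*z - 4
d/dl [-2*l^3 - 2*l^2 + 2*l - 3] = -6*l^2 - 4*l + 2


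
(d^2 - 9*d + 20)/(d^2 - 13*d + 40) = (d - 4)/(d - 8)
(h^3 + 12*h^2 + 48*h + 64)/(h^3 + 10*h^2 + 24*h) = (h^2 + 8*h + 16)/(h*(h + 6))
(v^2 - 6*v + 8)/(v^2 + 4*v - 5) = (v^2 - 6*v + 8)/(v^2 + 4*v - 5)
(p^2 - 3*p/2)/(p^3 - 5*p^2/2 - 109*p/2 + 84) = p/(p^2 - p - 56)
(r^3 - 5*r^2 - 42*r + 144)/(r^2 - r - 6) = (r^2 - 2*r - 48)/(r + 2)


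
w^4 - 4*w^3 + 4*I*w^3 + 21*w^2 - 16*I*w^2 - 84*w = w*(w - 4)*(w - 3*I)*(w + 7*I)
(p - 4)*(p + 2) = p^2 - 2*p - 8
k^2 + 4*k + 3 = (k + 1)*(k + 3)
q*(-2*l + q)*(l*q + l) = -2*l^2*q^2 - 2*l^2*q + l*q^3 + l*q^2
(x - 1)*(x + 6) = x^2 + 5*x - 6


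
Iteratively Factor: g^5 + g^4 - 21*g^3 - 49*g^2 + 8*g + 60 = (g - 1)*(g^4 + 2*g^3 - 19*g^2 - 68*g - 60) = (g - 1)*(g + 3)*(g^3 - g^2 - 16*g - 20) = (g - 1)*(g + 2)*(g + 3)*(g^2 - 3*g - 10) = (g - 5)*(g - 1)*(g + 2)*(g + 3)*(g + 2)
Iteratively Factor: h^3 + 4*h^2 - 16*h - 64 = (h + 4)*(h^2 - 16) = (h - 4)*(h + 4)*(h + 4)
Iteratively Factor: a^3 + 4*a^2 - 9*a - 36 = (a + 3)*(a^2 + a - 12) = (a - 3)*(a + 3)*(a + 4)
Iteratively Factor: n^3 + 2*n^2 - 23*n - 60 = (n + 3)*(n^2 - n - 20) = (n - 5)*(n + 3)*(n + 4)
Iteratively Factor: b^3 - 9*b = (b - 3)*(b^2 + 3*b) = (b - 3)*(b + 3)*(b)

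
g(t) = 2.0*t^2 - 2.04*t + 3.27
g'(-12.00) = -50.04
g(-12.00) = 315.75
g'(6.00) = 21.96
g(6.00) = 63.03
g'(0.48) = -0.12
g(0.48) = 2.75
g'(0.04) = -1.88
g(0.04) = 3.19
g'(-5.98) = -25.96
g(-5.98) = 86.99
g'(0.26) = -1.00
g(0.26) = 2.87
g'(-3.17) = -14.72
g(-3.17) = 29.83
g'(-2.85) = -13.44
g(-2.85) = 25.33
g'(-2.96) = -13.88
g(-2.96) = 26.83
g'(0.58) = 0.28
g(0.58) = 2.76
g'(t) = 4.0*t - 2.04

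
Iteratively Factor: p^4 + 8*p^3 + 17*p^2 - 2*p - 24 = (p + 3)*(p^3 + 5*p^2 + 2*p - 8) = (p + 3)*(p + 4)*(p^2 + p - 2) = (p - 1)*(p + 3)*(p + 4)*(p + 2)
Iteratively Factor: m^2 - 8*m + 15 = (m - 5)*(m - 3)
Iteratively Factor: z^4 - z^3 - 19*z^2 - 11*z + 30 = (z + 3)*(z^3 - 4*z^2 - 7*z + 10) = (z - 1)*(z + 3)*(z^2 - 3*z - 10) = (z - 1)*(z + 2)*(z + 3)*(z - 5)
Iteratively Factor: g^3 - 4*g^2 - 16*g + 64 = (g - 4)*(g^2 - 16) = (g - 4)*(g + 4)*(g - 4)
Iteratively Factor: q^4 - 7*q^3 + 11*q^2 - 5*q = (q - 5)*(q^3 - 2*q^2 + q) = (q - 5)*(q - 1)*(q^2 - q) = q*(q - 5)*(q - 1)*(q - 1)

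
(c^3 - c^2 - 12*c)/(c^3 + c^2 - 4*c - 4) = c*(c^2 - c - 12)/(c^3 + c^2 - 4*c - 4)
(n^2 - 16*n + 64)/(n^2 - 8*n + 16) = (n^2 - 16*n + 64)/(n^2 - 8*n + 16)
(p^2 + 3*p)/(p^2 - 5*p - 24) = p/(p - 8)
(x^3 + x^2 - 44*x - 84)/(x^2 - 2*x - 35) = (x^2 + 8*x + 12)/(x + 5)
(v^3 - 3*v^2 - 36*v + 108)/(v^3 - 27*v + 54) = (v - 6)/(v - 3)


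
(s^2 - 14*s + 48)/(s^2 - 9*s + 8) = (s - 6)/(s - 1)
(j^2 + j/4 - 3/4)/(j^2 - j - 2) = (j - 3/4)/(j - 2)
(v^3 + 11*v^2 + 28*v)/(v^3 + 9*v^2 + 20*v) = (v + 7)/(v + 5)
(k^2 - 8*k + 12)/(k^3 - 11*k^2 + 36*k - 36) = 1/(k - 3)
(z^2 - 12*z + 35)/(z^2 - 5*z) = (z - 7)/z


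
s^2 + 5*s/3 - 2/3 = (s - 1/3)*(s + 2)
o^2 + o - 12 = (o - 3)*(o + 4)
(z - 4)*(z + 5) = z^2 + z - 20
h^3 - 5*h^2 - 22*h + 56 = (h - 7)*(h - 2)*(h + 4)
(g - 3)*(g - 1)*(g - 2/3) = g^3 - 14*g^2/3 + 17*g/3 - 2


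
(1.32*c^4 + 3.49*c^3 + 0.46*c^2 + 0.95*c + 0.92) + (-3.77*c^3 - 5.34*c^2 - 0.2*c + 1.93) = 1.32*c^4 - 0.28*c^3 - 4.88*c^2 + 0.75*c + 2.85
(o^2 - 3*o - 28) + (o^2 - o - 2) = 2*o^2 - 4*o - 30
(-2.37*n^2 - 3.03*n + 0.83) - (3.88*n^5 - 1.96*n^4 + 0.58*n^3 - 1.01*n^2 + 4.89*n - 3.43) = -3.88*n^5 + 1.96*n^4 - 0.58*n^3 - 1.36*n^2 - 7.92*n + 4.26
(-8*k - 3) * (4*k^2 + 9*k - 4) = -32*k^3 - 84*k^2 + 5*k + 12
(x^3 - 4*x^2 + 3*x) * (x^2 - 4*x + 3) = x^5 - 8*x^4 + 22*x^3 - 24*x^2 + 9*x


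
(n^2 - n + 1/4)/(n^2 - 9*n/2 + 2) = (n - 1/2)/(n - 4)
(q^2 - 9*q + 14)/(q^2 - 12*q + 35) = (q - 2)/(q - 5)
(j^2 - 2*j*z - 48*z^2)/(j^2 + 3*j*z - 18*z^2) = (-j + 8*z)/(-j + 3*z)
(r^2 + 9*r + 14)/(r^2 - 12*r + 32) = (r^2 + 9*r + 14)/(r^2 - 12*r + 32)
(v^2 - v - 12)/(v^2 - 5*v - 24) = (v - 4)/(v - 8)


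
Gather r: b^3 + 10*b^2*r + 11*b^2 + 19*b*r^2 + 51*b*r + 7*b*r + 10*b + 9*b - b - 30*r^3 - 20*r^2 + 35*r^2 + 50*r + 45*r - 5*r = b^3 + 11*b^2 + 18*b - 30*r^3 + r^2*(19*b + 15) + r*(10*b^2 + 58*b + 90)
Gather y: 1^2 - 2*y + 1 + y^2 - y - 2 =y^2 - 3*y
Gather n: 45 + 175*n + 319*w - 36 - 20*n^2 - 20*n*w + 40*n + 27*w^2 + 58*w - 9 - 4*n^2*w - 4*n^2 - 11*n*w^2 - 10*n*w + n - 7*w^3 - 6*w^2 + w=n^2*(-4*w - 24) + n*(-11*w^2 - 30*w + 216) - 7*w^3 + 21*w^2 + 378*w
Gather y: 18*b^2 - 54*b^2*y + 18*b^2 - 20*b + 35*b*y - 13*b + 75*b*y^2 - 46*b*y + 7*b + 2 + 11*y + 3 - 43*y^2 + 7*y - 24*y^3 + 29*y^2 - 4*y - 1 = 36*b^2 - 26*b - 24*y^3 + y^2*(75*b - 14) + y*(-54*b^2 - 11*b + 14) + 4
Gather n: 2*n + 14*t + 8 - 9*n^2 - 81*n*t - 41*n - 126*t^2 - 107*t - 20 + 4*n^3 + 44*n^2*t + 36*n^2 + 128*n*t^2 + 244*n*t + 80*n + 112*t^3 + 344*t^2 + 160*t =4*n^3 + n^2*(44*t + 27) + n*(128*t^2 + 163*t + 41) + 112*t^3 + 218*t^2 + 67*t - 12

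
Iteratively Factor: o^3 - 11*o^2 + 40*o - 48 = (o - 4)*(o^2 - 7*o + 12) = (o - 4)^2*(o - 3)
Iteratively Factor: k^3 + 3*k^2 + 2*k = (k + 1)*(k^2 + 2*k) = (k + 1)*(k + 2)*(k)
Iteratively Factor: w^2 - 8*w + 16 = (w - 4)*(w - 4)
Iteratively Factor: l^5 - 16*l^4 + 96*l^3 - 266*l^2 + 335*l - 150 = (l - 2)*(l^4 - 14*l^3 + 68*l^2 - 130*l + 75) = (l - 5)*(l - 2)*(l^3 - 9*l^2 + 23*l - 15) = (l - 5)*(l - 2)*(l - 1)*(l^2 - 8*l + 15) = (l - 5)*(l - 3)*(l - 2)*(l - 1)*(l - 5)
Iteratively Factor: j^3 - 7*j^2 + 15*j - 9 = (j - 3)*(j^2 - 4*j + 3) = (j - 3)^2*(j - 1)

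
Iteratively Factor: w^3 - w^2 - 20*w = (w)*(w^2 - w - 20) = w*(w - 5)*(w + 4)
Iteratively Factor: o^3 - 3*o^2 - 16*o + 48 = (o - 3)*(o^2 - 16) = (o - 3)*(o + 4)*(o - 4)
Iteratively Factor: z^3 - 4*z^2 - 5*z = (z - 5)*(z^2 + z) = (z - 5)*(z + 1)*(z)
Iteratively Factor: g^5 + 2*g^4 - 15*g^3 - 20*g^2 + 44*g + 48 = (g + 1)*(g^4 + g^3 - 16*g^2 - 4*g + 48) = (g + 1)*(g + 2)*(g^3 - g^2 - 14*g + 24) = (g - 2)*(g + 1)*(g + 2)*(g^2 + g - 12) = (g - 3)*(g - 2)*(g + 1)*(g + 2)*(g + 4)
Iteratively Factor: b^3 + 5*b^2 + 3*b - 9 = (b - 1)*(b^2 + 6*b + 9) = (b - 1)*(b + 3)*(b + 3)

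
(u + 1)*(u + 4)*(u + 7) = u^3 + 12*u^2 + 39*u + 28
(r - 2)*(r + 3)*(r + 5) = r^3 + 6*r^2 - r - 30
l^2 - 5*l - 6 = (l - 6)*(l + 1)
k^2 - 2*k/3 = k*(k - 2/3)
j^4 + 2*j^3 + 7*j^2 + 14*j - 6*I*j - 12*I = (j + 2)*(j - 2*I)*(j - I)*(j + 3*I)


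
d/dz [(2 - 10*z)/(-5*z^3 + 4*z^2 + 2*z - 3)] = 2*(-50*z^3 + 35*z^2 - 8*z + 13)/(25*z^6 - 40*z^5 - 4*z^4 + 46*z^3 - 20*z^2 - 12*z + 9)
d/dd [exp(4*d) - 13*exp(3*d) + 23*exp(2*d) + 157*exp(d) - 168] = (4*exp(3*d) - 39*exp(2*d) + 46*exp(d) + 157)*exp(d)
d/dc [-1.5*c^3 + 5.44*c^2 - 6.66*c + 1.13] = -4.5*c^2 + 10.88*c - 6.66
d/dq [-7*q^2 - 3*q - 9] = -14*q - 3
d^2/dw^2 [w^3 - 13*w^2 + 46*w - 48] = 6*w - 26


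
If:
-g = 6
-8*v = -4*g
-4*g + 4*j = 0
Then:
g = -6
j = -6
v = -3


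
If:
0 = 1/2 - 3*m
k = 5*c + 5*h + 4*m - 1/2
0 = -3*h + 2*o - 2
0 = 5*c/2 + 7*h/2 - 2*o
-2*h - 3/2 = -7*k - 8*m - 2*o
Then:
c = 147/145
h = -31/29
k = -19/174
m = 1/6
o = -35/58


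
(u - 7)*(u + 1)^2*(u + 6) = u^4 + u^3 - 43*u^2 - 85*u - 42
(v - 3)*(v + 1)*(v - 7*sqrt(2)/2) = v^3 - 7*sqrt(2)*v^2/2 - 2*v^2 - 3*v + 7*sqrt(2)*v + 21*sqrt(2)/2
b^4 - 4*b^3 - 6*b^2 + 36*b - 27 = (b - 3)^2*(b - 1)*(b + 3)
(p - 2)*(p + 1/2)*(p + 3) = p^3 + 3*p^2/2 - 11*p/2 - 3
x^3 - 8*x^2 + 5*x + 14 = (x - 7)*(x - 2)*(x + 1)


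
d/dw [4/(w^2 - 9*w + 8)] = 4*(9 - 2*w)/(w^2 - 9*w + 8)^2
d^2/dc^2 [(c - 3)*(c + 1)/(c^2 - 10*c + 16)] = 2*(8*c^3 - 57*c^2 + 186*c - 316)/(c^6 - 30*c^5 + 348*c^4 - 1960*c^3 + 5568*c^2 - 7680*c + 4096)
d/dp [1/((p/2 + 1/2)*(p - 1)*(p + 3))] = 2*(-3*p^2 - 6*p + 1)/(p^6 + 6*p^5 + 7*p^4 - 12*p^3 - 17*p^2 + 6*p + 9)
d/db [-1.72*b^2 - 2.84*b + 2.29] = -3.44*b - 2.84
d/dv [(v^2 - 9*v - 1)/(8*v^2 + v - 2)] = (73*v^2 + 12*v + 19)/(64*v^4 + 16*v^3 - 31*v^2 - 4*v + 4)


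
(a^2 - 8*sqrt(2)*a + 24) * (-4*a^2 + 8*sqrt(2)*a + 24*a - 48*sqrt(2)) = -4*a^4 + 24*a^3 + 40*sqrt(2)*a^3 - 240*sqrt(2)*a^2 - 224*a^2 + 192*sqrt(2)*a + 1344*a - 1152*sqrt(2)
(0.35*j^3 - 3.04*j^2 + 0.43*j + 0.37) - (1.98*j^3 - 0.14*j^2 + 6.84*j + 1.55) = -1.63*j^3 - 2.9*j^2 - 6.41*j - 1.18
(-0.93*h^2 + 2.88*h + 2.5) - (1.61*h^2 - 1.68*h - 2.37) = -2.54*h^2 + 4.56*h + 4.87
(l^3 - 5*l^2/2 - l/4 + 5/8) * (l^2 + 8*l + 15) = l^5 + 11*l^4/2 - 21*l^3/4 - 311*l^2/8 + 5*l/4 + 75/8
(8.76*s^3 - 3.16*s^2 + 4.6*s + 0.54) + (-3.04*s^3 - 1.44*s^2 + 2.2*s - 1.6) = 5.72*s^3 - 4.6*s^2 + 6.8*s - 1.06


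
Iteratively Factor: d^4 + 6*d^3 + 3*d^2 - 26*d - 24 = (d + 4)*(d^3 + 2*d^2 - 5*d - 6) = (d - 2)*(d + 4)*(d^2 + 4*d + 3) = (d - 2)*(d + 3)*(d + 4)*(d + 1)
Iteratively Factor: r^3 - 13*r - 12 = (r - 4)*(r^2 + 4*r + 3) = (r - 4)*(r + 1)*(r + 3)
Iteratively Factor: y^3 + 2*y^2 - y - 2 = (y - 1)*(y^2 + 3*y + 2) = (y - 1)*(y + 1)*(y + 2)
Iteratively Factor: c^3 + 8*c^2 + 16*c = (c + 4)*(c^2 + 4*c) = c*(c + 4)*(c + 4)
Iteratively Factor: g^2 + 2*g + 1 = (g + 1)*(g + 1)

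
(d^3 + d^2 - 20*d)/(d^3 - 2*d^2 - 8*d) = (d + 5)/(d + 2)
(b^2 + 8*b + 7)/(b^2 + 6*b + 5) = (b + 7)/(b + 5)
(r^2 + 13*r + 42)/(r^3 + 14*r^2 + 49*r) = (r + 6)/(r*(r + 7))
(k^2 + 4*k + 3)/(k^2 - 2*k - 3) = (k + 3)/(k - 3)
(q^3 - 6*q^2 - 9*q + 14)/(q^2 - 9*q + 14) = (q^2 + q - 2)/(q - 2)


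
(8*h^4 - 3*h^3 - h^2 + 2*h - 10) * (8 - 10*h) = -80*h^5 + 94*h^4 - 14*h^3 - 28*h^2 + 116*h - 80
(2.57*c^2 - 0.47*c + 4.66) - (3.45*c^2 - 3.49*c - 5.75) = -0.88*c^2 + 3.02*c + 10.41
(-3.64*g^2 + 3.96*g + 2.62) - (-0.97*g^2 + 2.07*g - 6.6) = -2.67*g^2 + 1.89*g + 9.22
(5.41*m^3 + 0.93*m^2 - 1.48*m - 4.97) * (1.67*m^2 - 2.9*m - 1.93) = 9.0347*m^5 - 14.1359*m^4 - 15.6099*m^3 - 5.8028*m^2 + 17.2694*m + 9.5921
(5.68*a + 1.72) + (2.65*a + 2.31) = 8.33*a + 4.03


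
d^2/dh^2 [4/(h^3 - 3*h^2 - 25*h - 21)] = 8*(3*(1 - h)*(-h^3 + 3*h^2 + 25*h + 21) - (-3*h^2 + 6*h + 25)^2)/(-h^3 + 3*h^2 + 25*h + 21)^3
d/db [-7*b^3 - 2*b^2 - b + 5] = -21*b^2 - 4*b - 1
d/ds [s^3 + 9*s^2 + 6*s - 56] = 3*s^2 + 18*s + 6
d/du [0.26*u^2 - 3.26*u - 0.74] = 0.52*u - 3.26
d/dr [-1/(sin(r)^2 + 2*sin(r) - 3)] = 2*(sin(r) + 1)*cos(r)/(sin(r)^2 + 2*sin(r) - 3)^2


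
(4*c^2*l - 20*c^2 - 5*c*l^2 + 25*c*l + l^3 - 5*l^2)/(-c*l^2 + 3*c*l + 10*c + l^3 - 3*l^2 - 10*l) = (-4*c + l)/(l + 2)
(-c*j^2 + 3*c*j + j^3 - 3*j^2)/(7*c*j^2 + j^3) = (-c*j + 3*c + j^2 - 3*j)/(j*(7*c + j))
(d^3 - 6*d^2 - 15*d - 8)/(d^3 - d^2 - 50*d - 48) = (d + 1)/(d + 6)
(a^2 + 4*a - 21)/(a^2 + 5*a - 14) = (a - 3)/(a - 2)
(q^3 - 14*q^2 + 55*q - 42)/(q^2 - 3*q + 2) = (q^2 - 13*q + 42)/(q - 2)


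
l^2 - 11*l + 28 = (l - 7)*(l - 4)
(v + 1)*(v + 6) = v^2 + 7*v + 6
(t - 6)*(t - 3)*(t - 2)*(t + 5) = t^4 - 6*t^3 - 19*t^2 + 144*t - 180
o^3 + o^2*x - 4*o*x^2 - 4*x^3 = (o - 2*x)*(o + x)*(o + 2*x)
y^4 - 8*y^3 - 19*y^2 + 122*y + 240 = (y - 8)*(y - 5)*(y + 2)*(y + 3)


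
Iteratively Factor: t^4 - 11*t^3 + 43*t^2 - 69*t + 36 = (t - 3)*(t^3 - 8*t^2 + 19*t - 12) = (t - 3)^2*(t^2 - 5*t + 4) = (t - 3)^2*(t - 1)*(t - 4)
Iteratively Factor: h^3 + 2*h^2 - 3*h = (h)*(h^2 + 2*h - 3) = h*(h + 3)*(h - 1)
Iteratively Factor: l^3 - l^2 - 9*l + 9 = (l + 3)*(l^2 - 4*l + 3) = (l - 3)*(l + 3)*(l - 1)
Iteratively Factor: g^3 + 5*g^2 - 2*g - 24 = (g + 3)*(g^2 + 2*g - 8) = (g - 2)*(g + 3)*(g + 4)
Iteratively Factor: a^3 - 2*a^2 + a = (a)*(a^2 - 2*a + 1) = a*(a - 1)*(a - 1)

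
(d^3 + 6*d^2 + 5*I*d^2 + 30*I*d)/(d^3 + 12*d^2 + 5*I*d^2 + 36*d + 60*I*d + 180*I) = d/(d + 6)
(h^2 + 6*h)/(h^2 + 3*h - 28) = h*(h + 6)/(h^2 + 3*h - 28)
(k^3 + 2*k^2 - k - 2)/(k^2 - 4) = (k^2 - 1)/(k - 2)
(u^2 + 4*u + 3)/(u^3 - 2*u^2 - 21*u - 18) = 1/(u - 6)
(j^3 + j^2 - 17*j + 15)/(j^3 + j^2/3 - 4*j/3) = 3*(j^2 + 2*j - 15)/(j*(3*j + 4))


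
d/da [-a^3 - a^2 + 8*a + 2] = -3*a^2 - 2*a + 8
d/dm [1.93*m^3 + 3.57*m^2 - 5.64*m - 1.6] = 5.79*m^2 + 7.14*m - 5.64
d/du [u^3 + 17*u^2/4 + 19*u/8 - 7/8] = 3*u^2 + 17*u/2 + 19/8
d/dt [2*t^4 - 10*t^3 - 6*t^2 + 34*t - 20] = 8*t^3 - 30*t^2 - 12*t + 34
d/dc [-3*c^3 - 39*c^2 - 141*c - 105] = -9*c^2 - 78*c - 141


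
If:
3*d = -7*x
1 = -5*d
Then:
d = -1/5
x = 3/35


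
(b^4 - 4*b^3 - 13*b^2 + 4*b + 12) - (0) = b^4 - 4*b^3 - 13*b^2 + 4*b + 12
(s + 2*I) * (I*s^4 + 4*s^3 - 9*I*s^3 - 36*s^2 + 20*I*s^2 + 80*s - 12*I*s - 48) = I*s^5 + 2*s^4 - 9*I*s^4 - 18*s^3 + 28*I*s^3 + 40*s^2 - 84*I*s^2 - 24*s + 160*I*s - 96*I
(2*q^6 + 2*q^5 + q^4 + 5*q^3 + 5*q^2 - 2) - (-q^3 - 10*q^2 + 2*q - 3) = 2*q^6 + 2*q^5 + q^4 + 6*q^3 + 15*q^2 - 2*q + 1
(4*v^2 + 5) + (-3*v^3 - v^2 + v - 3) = -3*v^3 + 3*v^2 + v + 2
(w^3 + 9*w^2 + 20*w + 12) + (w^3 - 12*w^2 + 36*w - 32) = 2*w^3 - 3*w^2 + 56*w - 20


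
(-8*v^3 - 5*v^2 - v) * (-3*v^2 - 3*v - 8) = 24*v^5 + 39*v^4 + 82*v^3 + 43*v^2 + 8*v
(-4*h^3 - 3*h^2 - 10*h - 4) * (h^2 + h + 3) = -4*h^5 - 7*h^4 - 25*h^3 - 23*h^2 - 34*h - 12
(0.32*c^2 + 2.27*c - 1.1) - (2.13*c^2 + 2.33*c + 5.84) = -1.81*c^2 - 0.0600000000000001*c - 6.94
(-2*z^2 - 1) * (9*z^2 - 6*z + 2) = -18*z^4 + 12*z^3 - 13*z^2 + 6*z - 2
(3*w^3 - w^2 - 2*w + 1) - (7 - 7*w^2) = 3*w^3 + 6*w^2 - 2*w - 6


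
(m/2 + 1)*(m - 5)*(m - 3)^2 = m^4/2 - 9*m^3/2 + 17*m^2/2 + 33*m/2 - 45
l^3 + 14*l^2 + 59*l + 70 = (l + 2)*(l + 5)*(l + 7)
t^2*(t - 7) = t^3 - 7*t^2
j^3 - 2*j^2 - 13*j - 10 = (j - 5)*(j + 1)*(j + 2)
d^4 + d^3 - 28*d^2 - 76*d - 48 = (d - 6)*(d + 1)*(d + 2)*(d + 4)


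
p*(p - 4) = p^2 - 4*p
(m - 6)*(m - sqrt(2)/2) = m^2 - 6*m - sqrt(2)*m/2 + 3*sqrt(2)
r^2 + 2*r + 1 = (r + 1)^2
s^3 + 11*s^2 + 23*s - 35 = (s - 1)*(s + 5)*(s + 7)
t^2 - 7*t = t*(t - 7)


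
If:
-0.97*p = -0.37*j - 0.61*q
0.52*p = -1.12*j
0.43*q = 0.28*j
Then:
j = 0.00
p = 0.00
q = 0.00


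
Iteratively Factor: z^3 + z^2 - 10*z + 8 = (z - 2)*(z^2 + 3*z - 4) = (z - 2)*(z + 4)*(z - 1)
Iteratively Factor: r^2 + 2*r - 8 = (r + 4)*(r - 2)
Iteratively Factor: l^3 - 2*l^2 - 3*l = (l - 3)*(l^2 + l) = l*(l - 3)*(l + 1)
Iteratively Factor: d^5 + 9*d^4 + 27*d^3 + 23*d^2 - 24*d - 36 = (d - 1)*(d^4 + 10*d^3 + 37*d^2 + 60*d + 36) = (d - 1)*(d + 2)*(d^3 + 8*d^2 + 21*d + 18) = (d - 1)*(d + 2)*(d + 3)*(d^2 + 5*d + 6) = (d - 1)*(d + 2)*(d + 3)^2*(d + 2)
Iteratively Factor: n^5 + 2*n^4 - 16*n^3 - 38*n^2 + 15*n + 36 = (n + 3)*(n^4 - n^3 - 13*n^2 + n + 12) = (n + 1)*(n + 3)*(n^3 - 2*n^2 - 11*n + 12) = (n - 1)*(n + 1)*(n + 3)*(n^2 - n - 12) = (n - 4)*(n - 1)*(n + 1)*(n + 3)*(n + 3)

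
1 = 1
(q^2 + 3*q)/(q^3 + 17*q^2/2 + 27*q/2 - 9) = 2*q/(2*q^2 + 11*q - 6)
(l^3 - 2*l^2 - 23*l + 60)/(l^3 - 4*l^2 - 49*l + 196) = (l^2 + 2*l - 15)/(l^2 - 49)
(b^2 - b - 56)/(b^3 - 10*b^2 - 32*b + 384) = (b + 7)/(b^2 - 2*b - 48)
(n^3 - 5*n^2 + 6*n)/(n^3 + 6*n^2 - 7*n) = (n^2 - 5*n + 6)/(n^2 + 6*n - 7)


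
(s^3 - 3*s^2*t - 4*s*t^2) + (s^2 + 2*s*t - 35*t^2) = s^3 - 3*s^2*t + s^2 - 4*s*t^2 + 2*s*t - 35*t^2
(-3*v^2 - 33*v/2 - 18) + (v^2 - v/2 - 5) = -2*v^2 - 17*v - 23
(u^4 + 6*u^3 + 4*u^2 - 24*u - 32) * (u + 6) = u^5 + 12*u^4 + 40*u^3 - 176*u - 192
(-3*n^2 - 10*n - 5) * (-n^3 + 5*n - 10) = 3*n^5 + 10*n^4 - 10*n^3 - 20*n^2 + 75*n + 50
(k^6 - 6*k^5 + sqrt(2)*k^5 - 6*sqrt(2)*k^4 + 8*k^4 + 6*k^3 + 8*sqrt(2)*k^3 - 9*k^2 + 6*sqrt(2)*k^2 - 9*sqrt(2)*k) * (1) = k^6 - 6*k^5 + sqrt(2)*k^5 - 6*sqrt(2)*k^4 + 8*k^4 + 6*k^3 + 8*sqrt(2)*k^3 - 9*k^2 + 6*sqrt(2)*k^2 - 9*sqrt(2)*k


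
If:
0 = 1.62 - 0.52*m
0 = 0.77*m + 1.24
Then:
No Solution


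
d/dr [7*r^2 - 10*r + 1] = 14*r - 10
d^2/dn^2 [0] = 0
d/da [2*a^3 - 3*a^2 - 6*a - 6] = 6*a^2 - 6*a - 6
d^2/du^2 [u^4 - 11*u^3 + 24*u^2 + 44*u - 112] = 12*u^2 - 66*u + 48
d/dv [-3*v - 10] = -3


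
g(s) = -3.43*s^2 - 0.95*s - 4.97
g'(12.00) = -83.27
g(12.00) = -510.29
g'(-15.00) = 101.95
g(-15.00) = -762.47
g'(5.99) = -42.04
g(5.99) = -133.73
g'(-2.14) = 13.73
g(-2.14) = -18.65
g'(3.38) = -24.14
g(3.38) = -47.37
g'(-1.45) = 9.00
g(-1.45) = -10.80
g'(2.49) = -18.03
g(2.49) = -28.60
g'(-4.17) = 27.66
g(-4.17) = -60.65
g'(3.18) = -22.76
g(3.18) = -42.68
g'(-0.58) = 3.03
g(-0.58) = -5.57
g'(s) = -6.86*s - 0.95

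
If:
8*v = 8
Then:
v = 1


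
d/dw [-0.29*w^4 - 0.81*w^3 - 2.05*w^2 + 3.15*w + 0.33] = -1.16*w^3 - 2.43*w^2 - 4.1*w + 3.15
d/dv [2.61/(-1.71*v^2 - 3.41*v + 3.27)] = (8.9262*v + 8.9001)/(1.71*v^2 + 3.41*v - 3.27)^2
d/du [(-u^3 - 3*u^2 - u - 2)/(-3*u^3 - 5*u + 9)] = (-9*u^4 + 4*u^3 - 30*u^2 - 54*u - 19)/(9*u^6 + 30*u^4 - 54*u^3 + 25*u^2 - 90*u + 81)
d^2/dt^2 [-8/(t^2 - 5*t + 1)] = 16*(t^2 - 5*t - (2*t - 5)^2 + 1)/(t^2 - 5*t + 1)^3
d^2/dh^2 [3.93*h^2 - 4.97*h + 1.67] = 7.86000000000000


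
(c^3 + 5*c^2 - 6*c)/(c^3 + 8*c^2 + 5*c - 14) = c*(c + 6)/(c^2 + 9*c + 14)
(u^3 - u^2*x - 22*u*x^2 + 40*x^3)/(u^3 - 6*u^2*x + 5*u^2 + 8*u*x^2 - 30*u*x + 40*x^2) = (u + 5*x)/(u + 5)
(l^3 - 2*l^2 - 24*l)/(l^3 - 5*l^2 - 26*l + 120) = l*(l + 4)/(l^2 + l - 20)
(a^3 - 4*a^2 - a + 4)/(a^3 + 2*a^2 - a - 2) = (a - 4)/(a + 2)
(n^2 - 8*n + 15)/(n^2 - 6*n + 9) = (n - 5)/(n - 3)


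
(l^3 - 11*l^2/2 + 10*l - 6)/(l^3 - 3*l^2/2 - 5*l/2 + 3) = (2*l^2 - 7*l + 6)/(2*l^2 + l - 3)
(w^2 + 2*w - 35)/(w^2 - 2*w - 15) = (w + 7)/(w + 3)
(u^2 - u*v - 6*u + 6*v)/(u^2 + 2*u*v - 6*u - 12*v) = (u - v)/(u + 2*v)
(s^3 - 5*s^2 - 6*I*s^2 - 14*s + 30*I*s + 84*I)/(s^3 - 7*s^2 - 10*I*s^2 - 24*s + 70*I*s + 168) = (s + 2)/(s - 4*I)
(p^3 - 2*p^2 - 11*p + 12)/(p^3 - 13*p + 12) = (p^2 - p - 12)/(p^2 + p - 12)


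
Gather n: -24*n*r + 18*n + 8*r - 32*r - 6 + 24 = n*(18 - 24*r) - 24*r + 18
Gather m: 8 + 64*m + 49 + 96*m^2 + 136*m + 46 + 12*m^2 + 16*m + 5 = 108*m^2 + 216*m + 108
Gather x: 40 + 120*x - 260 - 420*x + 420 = 200 - 300*x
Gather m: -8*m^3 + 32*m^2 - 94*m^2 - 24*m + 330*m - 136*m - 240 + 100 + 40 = -8*m^3 - 62*m^2 + 170*m - 100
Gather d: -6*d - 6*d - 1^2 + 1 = -12*d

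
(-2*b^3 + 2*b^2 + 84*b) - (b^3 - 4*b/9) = -3*b^3 + 2*b^2 + 760*b/9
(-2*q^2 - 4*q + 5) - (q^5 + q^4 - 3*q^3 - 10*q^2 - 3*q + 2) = -q^5 - q^4 + 3*q^3 + 8*q^2 - q + 3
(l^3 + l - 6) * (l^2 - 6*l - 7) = l^5 - 6*l^4 - 6*l^3 - 12*l^2 + 29*l + 42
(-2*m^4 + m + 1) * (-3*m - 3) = 6*m^5 + 6*m^4 - 3*m^2 - 6*m - 3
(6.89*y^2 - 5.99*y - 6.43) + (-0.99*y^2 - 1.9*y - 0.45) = 5.9*y^2 - 7.89*y - 6.88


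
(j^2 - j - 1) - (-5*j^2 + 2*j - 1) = 6*j^2 - 3*j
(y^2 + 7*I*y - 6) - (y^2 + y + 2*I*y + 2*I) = -y + 5*I*y - 6 - 2*I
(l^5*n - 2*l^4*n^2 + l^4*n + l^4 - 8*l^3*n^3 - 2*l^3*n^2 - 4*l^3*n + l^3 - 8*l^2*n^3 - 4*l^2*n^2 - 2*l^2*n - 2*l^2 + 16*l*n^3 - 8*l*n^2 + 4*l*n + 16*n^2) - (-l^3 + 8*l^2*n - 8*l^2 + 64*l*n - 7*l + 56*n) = l^5*n - 2*l^4*n^2 + l^4*n + l^4 - 8*l^3*n^3 - 2*l^3*n^2 - 4*l^3*n + 2*l^3 - 8*l^2*n^3 - 4*l^2*n^2 - 10*l^2*n + 6*l^2 + 16*l*n^3 - 8*l*n^2 - 60*l*n + 7*l + 16*n^2 - 56*n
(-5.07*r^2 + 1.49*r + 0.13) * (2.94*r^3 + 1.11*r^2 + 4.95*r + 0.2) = -14.9058*r^5 - 1.2471*r^4 - 23.0604*r^3 + 6.5058*r^2 + 0.9415*r + 0.026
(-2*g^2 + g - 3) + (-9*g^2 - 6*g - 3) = -11*g^2 - 5*g - 6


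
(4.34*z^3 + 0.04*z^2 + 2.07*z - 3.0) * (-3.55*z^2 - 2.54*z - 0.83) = -15.407*z^5 - 11.1656*z^4 - 11.0523*z^3 + 5.359*z^2 + 5.9019*z + 2.49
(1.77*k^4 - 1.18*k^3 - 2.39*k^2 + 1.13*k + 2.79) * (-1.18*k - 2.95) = -2.0886*k^5 - 3.8291*k^4 + 6.3012*k^3 + 5.7171*k^2 - 6.6257*k - 8.2305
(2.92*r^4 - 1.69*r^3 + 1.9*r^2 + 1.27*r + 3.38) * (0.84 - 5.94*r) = -17.3448*r^5 + 12.4914*r^4 - 12.7056*r^3 - 5.9478*r^2 - 19.0104*r + 2.8392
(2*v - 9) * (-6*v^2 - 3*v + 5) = -12*v^3 + 48*v^2 + 37*v - 45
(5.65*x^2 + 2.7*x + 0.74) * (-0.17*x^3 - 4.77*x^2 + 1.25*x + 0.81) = -0.9605*x^5 - 27.4095*x^4 - 5.9423*x^3 + 4.4217*x^2 + 3.112*x + 0.5994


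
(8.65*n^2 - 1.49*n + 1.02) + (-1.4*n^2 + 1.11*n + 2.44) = 7.25*n^2 - 0.38*n + 3.46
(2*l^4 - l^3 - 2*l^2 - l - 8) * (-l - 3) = -2*l^5 - 5*l^4 + 5*l^3 + 7*l^2 + 11*l + 24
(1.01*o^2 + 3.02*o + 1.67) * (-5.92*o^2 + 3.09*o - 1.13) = -5.9792*o^4 - 14.7575*o^3 - 1.6959*o^2 + 1.7477*o - 1.8871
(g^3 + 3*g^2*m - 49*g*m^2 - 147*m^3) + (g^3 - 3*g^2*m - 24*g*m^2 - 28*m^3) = 2*g^3 - 73*g*m^2 - 175*m^3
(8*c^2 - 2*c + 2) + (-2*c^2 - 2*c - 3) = 6*c^2 - 4*c - 1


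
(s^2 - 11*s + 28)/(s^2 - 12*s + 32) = (s - 7)/(s - 8)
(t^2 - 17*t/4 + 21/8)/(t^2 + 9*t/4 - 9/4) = (t - 7/2)/(t + 3)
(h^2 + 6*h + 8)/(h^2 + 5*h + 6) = (h + 4)/(h + 3)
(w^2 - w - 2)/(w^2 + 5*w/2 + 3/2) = 2*(w - 2)/(2*w + 3)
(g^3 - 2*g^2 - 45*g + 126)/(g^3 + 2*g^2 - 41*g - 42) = (g - 3)/(g + 1)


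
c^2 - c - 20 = (c - 5)*(c + 4)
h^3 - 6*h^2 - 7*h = h*(h - 7)*(h + 1)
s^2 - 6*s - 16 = (s - 8)*(s + 2)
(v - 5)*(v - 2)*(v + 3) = v^3 - 4*v^2 - 11*v + 30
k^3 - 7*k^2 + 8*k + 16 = (k - 4)^2*(k + 1)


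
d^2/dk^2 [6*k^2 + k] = 12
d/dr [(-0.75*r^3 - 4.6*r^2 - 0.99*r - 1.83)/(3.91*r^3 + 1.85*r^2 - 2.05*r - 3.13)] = (16.5985*r^4 + 10.8168*r^3 + 39.7699*r^2 + 35.567*r - 0.6528)/(15.2881*r^6 + 14.467*r^5 - 12.6085*r^4 - 32.0616*r^3 - 7.3785*r^2 + 12.833*r + 9.7969)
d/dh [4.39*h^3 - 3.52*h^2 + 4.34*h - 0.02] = 13.17*h^2 - 7.04*h + 4.34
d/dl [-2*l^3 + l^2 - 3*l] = -6*l^2 + 2*l - 3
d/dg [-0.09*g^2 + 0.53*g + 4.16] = 0.53 - 0.18*g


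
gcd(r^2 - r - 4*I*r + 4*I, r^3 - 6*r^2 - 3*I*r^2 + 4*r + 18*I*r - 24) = r - 4*I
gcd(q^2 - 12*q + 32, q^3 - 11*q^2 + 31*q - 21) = 1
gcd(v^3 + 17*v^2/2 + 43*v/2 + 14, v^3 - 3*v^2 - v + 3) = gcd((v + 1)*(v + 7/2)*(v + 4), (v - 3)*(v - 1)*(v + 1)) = v + 1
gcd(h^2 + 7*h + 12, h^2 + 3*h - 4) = h + 4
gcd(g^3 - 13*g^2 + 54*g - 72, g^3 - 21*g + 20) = g - 4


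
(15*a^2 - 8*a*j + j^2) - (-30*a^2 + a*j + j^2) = 45*a^2 - 9*a*j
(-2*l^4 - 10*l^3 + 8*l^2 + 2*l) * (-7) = 14*l^4 + 70*l^3 - 56*l^2 - 14*l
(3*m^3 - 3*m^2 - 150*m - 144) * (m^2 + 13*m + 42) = 3*m^5 + 36*m^4 - 63*m^3 - 2220*m^2 - 8172*m - 6048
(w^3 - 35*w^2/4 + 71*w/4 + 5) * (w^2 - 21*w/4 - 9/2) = w^5 - 14*w^4 + 947*w^3/16 - 781*w^2/16 - 849*w/8 - 45/2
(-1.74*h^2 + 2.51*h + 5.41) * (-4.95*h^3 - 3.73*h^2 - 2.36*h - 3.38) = 8.613*h^5 - 5.9343*h^4 - 32.0354*h^3 - 20.2217*h^2 - 21.2514*h - 18.2858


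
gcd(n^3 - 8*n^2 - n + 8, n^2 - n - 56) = n - 8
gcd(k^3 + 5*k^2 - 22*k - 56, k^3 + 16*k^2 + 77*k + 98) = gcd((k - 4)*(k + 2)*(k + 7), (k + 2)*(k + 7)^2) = k^2 + 9*k + 14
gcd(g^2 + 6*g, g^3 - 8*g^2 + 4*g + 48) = 1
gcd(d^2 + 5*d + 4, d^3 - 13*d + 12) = d + 4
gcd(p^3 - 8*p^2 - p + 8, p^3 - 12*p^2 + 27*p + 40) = p^2 - 7*p - 8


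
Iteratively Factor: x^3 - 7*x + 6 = (x - 2)*(x^2 + 2*x - 3) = (x - 2)*(x - 1)*(x + 3)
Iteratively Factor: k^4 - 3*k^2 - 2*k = (k + 1)*(k^3 - k^2 - 2*k) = k*(k + 1)*(k^2 - k - 2) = k*(k - 2)*(k + 1)*(k + 1)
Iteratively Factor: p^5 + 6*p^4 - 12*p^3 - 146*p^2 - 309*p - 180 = (p - 5)*(p^4 + 11*p^3 + 43*p^2 + 69*p + 36) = (p - 5)*(p + 1)*(p^3 + 10*p^2 + 33*p + 36) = (p - 5)*(p + 1)*(p + 3)*(p^2 + 7*p + 12) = (p - 5)*(p + 1)*(p + 3)^2*(p + 4)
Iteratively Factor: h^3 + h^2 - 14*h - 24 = (h + 2)*(h^2 - h - 12) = (h - 4)*(h + 2)*(h + 3)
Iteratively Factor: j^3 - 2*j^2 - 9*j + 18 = (j - 3)*(j^2 + j - 6) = (j - 3)*(j + 3)*(j - 2)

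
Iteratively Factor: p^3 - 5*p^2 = (p)*(p^2 - 5*p) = p^2*(p - 5)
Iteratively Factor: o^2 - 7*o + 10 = (o - 5)*(o - 2)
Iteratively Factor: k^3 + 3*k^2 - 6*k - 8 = (k + 1)*(k^2 + 2*k - 8) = (k - 2)*(k + 1)*(k + 4)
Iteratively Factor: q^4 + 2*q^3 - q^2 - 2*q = (q + 1)*(q^3 + q^2 - 2*q) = (q - 1)*(q + 1)*(q^2 + 2*q) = q*(q - 1)*(q + 1)*(q + 2)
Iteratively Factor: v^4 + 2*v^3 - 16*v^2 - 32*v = (v + 2)*(v^3 - 16*v) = (v - 4)*(v + 2)*(v^2 + 4*v) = (v - 4)*(v + 2)*(v + 4)*(v)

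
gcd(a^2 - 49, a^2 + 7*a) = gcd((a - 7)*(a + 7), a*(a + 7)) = a + 7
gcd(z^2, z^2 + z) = z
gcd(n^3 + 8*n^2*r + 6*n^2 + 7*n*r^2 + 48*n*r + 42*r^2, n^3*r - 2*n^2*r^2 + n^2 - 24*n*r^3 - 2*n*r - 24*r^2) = 1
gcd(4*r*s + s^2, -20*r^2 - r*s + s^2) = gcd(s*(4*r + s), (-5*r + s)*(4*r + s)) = 4*r + s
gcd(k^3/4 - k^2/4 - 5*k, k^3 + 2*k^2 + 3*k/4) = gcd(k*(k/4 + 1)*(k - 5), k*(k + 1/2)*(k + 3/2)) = k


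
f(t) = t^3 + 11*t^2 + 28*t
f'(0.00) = 28.00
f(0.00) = 0.00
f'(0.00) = 28.00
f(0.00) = 0.00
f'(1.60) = 70.88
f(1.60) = 77.06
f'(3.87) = 158.07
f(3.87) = 331.07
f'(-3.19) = -11.65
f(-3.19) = -9.84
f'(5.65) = 248.07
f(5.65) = 689.71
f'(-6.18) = 6.62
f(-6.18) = 11.05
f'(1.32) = 62.27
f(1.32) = 58.43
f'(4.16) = 171.44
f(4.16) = 378.83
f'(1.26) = 60.48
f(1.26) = 54.74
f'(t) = 3*t^2 + 22*t + 28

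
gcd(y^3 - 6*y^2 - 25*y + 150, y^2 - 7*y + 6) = y - 6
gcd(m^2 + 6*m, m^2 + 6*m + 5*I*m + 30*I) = m + 6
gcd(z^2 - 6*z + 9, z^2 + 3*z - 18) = z - 3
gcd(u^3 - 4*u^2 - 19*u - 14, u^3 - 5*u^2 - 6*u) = u + 1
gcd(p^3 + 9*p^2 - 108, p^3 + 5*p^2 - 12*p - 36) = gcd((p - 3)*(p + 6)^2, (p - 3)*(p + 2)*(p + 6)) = p^2 + 3*p - 18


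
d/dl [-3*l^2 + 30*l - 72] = 30 - 6*l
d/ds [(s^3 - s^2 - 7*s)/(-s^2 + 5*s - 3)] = (-s^4 + 10*s^3 - 21*s^2 + 6*s + 21)/(s^4 - 10*s^3 + 31*s^2 - 30*s + 9)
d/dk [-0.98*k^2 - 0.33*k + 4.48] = -1.96*k - 0.33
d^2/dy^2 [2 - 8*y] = 0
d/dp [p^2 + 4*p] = 2*p + 4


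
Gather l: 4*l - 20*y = 4*l - 20*y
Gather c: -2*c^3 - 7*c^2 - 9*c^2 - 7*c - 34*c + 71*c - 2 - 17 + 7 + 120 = -2*c^3 - 16*c^2 + 30*c + 108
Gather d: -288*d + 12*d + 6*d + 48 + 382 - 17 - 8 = 405 - 270*d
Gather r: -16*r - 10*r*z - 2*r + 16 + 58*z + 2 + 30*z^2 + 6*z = r*(-10*z - 18) + 30*z^2 + 64*z + 18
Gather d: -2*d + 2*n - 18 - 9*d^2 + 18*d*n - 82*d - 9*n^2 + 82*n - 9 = -9*d^2 + d*(18*n - 84) - 9*n^2 + 84*n - 27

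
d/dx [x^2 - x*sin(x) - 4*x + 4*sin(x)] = -x*cos(x) + 2*x - sin(x) + 4*cos(x) - 4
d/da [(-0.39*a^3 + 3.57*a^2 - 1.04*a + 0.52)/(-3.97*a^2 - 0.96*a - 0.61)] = (1.5483*a^4 + 0.748799999999999*a^3 - 6.8423*a^2 - 0.226599999999999*a + 1.1336)/(15.7609*a^4 + 7.6224*a^3 + 5.765*a^2 + 1.1712*a + 0.3721)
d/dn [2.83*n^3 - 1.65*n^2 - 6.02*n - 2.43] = 8.49*n^2 - 3.3*n - 6.02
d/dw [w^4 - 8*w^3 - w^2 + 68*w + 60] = 4*w^3 - 24*w^2 - 2*w + 68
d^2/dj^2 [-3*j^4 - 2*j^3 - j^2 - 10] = -36*j^2 - 12*j - 2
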